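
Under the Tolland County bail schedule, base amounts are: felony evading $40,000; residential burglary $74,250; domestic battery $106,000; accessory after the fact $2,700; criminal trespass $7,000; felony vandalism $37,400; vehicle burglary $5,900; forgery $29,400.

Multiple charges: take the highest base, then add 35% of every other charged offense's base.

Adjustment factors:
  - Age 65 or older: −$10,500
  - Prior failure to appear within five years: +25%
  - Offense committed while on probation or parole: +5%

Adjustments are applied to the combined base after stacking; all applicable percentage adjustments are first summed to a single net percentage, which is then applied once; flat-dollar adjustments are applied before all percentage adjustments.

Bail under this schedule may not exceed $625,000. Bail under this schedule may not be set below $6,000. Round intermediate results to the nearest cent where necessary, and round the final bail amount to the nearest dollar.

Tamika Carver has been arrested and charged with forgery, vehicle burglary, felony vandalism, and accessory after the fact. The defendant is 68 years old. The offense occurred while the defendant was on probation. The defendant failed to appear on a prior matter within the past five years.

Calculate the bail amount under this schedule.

Base amounts from the schedule: forgery $29,400; vehicle burglary $5,900; felony vandalism $37,400; accessory after the fact $2,700.
Stacking rule: highest base plus 35% of each additional charge. Highest is felony vandalism at $37,400. Additional: $29,400 × 35% = $10,290; $5,900 × 35% = $2,065; $2,700 × 35% = $945. Combined base = $37,400 + $13,300 = $50,700.
Age 65 or older (−$10,500 flat): $50,700 − $10,500 = $40,200.
Net percentage adjustment: +25% +5% = +30%. $40,200 × 1.3 = $52,260.
$52,260 is within the $625,000 maximum.
$52,260 is at or above the $6,000 minimum.

$52,260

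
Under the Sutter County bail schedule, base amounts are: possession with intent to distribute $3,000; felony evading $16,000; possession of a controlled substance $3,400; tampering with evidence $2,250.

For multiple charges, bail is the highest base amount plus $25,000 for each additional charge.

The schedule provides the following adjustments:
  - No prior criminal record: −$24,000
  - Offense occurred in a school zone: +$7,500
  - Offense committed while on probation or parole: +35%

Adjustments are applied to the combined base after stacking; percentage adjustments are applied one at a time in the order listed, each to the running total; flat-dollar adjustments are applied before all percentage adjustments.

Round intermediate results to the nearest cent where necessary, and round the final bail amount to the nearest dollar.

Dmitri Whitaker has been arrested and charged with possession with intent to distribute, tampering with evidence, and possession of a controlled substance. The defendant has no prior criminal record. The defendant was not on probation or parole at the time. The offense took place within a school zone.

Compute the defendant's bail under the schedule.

$36,900

Base amounts from the schedule: possession with intent to distribute $3,000; tampering with evidence $2,250; possession of a controlled substance $3,400.
Stacking rule: highest base plus $25,000 per additional charge. Highest is possession of a controlled substance at $3,400; 2 additional charges → +$50,000. Combined base = $53,400.
No prior criminal record (−$24,000 flat): $53,400 − $24,000 = $29,400.
Offense occurred in a school zone (+$7,500 flat): $29,400 + $7,500 = $36,900.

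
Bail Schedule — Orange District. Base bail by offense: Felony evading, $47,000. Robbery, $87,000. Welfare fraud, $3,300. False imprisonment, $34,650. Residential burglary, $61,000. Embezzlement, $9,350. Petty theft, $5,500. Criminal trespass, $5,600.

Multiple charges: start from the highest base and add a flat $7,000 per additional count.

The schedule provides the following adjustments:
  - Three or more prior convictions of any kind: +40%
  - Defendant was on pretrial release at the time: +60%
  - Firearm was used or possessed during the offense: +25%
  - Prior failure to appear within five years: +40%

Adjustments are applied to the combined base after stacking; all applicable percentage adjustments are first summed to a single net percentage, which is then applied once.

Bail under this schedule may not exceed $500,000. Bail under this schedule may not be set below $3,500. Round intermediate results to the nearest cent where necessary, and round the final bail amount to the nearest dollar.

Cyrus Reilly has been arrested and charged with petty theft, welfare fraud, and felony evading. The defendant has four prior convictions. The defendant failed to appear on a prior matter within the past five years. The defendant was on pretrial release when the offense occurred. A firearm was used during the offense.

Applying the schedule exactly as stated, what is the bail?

Base amounts from the schedule: petty theft $5,500; welfare fraud $3,300; felony evading $47,000.
Stacking rule: highest base plus $7,000 per additional charge. Highest is felony evading at $47,000; 2 additional charges → +$14,000. Combined base = $61,000.
Net percentage adjustment: +40% +60% +25% +40% = +165%. $61,000 × 2.65 = $161,650.
$161,650 is within the $500,000 maximum.
$161,650 is at or above the $3,500 minimum.

$161,650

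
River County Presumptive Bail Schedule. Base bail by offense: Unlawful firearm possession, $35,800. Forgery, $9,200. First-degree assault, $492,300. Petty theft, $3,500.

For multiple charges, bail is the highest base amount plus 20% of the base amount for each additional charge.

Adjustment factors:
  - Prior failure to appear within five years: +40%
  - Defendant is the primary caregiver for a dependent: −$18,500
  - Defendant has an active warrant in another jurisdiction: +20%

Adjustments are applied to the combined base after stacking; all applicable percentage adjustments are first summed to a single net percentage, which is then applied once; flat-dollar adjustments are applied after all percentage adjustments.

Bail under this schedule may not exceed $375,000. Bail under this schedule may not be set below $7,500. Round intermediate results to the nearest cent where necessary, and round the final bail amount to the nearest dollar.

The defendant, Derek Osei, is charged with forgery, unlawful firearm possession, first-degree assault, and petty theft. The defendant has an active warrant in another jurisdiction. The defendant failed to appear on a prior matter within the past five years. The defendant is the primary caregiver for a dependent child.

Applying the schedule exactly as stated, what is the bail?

Base amounts from the schedule: forgery $9,200; unlawful firearm possession $35,800; first-degree assault $492,300; petty theft $3,500.
Stacking rule: highest base plus 20% of each additional charge. Highest is first-degree assault at $492,300. Additional: $9,200 × 20% = $1,840; $35,800 × 20% = $7,160; $3,500 × 20% = $700. Combined base = $492,300 + $9,700 = $502,000.
Net percentage adjustment: +40% +20% = +60%. $502,000 × 1.6 = $803,200.
Defendant is the primary caregiver for a dependent (−$18,500 flat): $803,200 − $18,500 = $784,700.
Result $784,700 exceeds the maximum of $375,000; bail is capped at $375,000.
$375,000 is at or above the $7,500 minimum.

$375,000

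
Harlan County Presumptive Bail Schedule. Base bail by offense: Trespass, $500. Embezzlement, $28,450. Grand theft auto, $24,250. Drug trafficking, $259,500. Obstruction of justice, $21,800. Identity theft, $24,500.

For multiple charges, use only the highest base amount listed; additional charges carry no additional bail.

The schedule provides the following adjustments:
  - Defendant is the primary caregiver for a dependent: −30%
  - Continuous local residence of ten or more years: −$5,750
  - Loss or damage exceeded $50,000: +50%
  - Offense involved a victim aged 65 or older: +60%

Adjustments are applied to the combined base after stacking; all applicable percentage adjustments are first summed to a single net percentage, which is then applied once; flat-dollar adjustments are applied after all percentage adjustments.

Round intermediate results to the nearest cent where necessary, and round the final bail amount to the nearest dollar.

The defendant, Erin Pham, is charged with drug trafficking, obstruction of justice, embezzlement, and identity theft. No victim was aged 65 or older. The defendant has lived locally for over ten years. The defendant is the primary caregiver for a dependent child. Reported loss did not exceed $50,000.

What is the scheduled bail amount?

$175,900

Base amounts from the schedule: drug trafficking $259,500; obstruction of justice $21,800; embezzlement $28,450; identity theft $24,500.
Stacking rule: use the highest base only. Highest is drug trafficking at $259,500. Combined base = $259,500.
Defendant is the primary caregiver for a dependent (−30%): $259,500 × 0.7 = $181,650.
Continuous local residence of ten or more years (−$5,750 flat): $181,650 − $5,750 = $175,900.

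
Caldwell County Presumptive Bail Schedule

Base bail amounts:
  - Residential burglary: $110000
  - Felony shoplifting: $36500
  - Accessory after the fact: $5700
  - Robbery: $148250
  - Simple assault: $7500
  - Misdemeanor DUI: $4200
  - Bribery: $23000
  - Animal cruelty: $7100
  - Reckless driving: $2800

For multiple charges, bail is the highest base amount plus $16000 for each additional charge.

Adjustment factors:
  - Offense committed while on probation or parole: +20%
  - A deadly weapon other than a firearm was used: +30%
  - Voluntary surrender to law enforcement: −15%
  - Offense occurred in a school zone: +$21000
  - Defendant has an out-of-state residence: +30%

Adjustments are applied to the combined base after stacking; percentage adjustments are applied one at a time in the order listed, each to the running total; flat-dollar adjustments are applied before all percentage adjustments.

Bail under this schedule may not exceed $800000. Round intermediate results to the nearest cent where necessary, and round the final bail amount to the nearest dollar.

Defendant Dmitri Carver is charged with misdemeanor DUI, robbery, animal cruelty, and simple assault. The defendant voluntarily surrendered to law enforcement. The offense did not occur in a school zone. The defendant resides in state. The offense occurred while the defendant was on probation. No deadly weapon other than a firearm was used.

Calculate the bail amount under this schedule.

$200175

Base amounts from the schedule: misdemeanor DUI $4200; robbery $148250; animal cruelty $7100; simple assault $7500.
Stacking rule: highest base plus $16000 per additional charge. Highest is robbery at $148250; 3 additional charges → +$48000. Combined base = $196250.
Offense committed while on probation or parole (+20%): $196250 × 1.2 = $235500.
Voluntary surrender to law enforcement (−15%): $235500 × 0.85 = $200175.
$200175 is within the $800000 maximum.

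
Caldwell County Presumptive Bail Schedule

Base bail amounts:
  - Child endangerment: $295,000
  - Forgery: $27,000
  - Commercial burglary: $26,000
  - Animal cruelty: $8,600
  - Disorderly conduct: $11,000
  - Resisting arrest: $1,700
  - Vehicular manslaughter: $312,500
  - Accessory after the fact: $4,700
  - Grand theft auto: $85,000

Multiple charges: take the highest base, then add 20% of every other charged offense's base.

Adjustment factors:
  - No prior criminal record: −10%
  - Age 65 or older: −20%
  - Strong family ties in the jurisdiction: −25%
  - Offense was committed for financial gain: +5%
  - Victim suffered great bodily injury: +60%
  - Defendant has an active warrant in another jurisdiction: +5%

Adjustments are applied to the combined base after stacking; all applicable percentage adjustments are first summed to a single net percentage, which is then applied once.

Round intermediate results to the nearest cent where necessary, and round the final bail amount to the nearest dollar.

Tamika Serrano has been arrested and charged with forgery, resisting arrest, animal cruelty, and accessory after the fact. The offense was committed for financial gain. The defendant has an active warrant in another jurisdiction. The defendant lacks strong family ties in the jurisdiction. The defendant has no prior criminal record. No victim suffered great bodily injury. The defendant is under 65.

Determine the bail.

Base amounts from the schedule: forgery $27,000; resisting arrest $1,700; animal cruelty $8,600; accessory after the fact $4,700.
Stacking rule: highest base plus 20% of each additional charge. Highest is forgery at $27,000. Additional: $1,700 × 20% = $340; $8,600 × 20% = $1,720; $4,700 × 20% = $940. Combined base = $27,000 + $3,000 = $30,000.
Net percentage adjustment: −10% +5% +5% = +0%. $30,000 × 1 = $30,000.

$30,000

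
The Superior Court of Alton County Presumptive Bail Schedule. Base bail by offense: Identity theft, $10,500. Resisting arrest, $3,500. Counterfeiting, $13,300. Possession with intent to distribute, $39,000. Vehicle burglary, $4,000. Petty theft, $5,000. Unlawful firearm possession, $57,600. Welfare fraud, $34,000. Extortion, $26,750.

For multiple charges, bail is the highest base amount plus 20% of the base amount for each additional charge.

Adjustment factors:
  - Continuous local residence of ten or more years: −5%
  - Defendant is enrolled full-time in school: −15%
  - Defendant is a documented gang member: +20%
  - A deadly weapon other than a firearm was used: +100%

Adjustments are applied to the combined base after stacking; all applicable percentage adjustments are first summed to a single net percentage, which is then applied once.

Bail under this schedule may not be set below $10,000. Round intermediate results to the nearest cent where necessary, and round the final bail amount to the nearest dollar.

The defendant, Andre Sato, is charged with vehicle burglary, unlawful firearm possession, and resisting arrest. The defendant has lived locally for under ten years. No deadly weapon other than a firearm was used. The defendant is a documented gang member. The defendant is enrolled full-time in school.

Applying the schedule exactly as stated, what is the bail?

$62,055

Base amounts from the schedule: vehicle burglary $4,000; unlawful firearm possession $57,600; resisting arrest $3,500.
Stacking rule: highest base plus 20% of each additional charge. Highest is unlawful firearm possession at $57,600. Additional: $4,000 × 20% = $800; $3,500 × 20% = $700. Combined base = $57,600 + $1,500 = $59,100.
Net percentage adjustment: −15% +20% = +5%. $59,100 × 1.05 = $62,055.
$62,055 is at or above the $10,000 minimum.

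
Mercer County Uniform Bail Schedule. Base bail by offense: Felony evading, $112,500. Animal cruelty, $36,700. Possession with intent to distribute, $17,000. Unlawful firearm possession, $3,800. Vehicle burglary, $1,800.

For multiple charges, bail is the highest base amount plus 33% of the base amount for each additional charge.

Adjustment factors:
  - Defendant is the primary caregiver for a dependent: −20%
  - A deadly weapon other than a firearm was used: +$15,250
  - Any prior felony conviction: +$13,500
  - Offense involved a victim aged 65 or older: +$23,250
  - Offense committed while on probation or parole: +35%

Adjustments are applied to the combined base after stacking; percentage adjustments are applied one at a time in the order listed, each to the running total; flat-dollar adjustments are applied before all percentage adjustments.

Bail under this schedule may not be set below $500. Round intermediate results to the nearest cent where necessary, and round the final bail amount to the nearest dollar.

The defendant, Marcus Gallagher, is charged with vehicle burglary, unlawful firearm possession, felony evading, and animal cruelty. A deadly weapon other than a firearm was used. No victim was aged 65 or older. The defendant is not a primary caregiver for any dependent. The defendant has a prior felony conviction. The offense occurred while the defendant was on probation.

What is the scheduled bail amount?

$209,532

Base amounts from the schedule: vehicle burglary $1,800; unlawful firearm possession $3,800; felony evading $112,500; animal cruelty $36,700.
Stacking rule: highest base plus 33% of each additional charge. Highest is felony evading at $112,500. Additional: $1,800 × 33% = $594; $3,800 × 33% = $1,254; $36,700 × 33% = $12,111. Combined base = $112,500 + $13,959 = $126,459.
A deadly weapon other than a firearm was used (+$15,250 flat): $126,459 + $15,250 = $141,709.
Any prior felony conviction (+$13,500 flat): $141,709 + $13,500 = $155,209.
Offense committed while on probation or parole (+35%): $155,209 × 1.35 = $209,532.15.
$209,532.15 is at or above the $500 minimum.
Rounded to the nearest dollar: $209,532.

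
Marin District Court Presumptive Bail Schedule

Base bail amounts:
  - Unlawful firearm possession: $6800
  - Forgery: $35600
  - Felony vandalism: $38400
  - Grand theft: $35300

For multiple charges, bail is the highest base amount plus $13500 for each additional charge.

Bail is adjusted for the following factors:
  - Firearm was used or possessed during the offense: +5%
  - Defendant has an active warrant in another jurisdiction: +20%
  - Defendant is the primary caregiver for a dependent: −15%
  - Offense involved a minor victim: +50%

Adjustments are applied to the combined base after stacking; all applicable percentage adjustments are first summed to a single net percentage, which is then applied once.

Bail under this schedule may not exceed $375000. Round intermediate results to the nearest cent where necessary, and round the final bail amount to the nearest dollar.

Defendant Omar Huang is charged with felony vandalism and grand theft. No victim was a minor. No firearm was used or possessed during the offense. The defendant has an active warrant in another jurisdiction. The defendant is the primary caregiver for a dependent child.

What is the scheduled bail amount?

Base amounts from the schedule: felony vandalism $38400; grand theft $35300.
Stacking rule: highest base plus $13500 per additional charge. Highest is felony vandalism at $38400; 1 additional charge → +$13500. Combined base = $51900.
Net percentage adjustment: +20% −15% = +5%. $51900 × 1.05 = $54495.
$54495 is within the $375000 maximum.

$54495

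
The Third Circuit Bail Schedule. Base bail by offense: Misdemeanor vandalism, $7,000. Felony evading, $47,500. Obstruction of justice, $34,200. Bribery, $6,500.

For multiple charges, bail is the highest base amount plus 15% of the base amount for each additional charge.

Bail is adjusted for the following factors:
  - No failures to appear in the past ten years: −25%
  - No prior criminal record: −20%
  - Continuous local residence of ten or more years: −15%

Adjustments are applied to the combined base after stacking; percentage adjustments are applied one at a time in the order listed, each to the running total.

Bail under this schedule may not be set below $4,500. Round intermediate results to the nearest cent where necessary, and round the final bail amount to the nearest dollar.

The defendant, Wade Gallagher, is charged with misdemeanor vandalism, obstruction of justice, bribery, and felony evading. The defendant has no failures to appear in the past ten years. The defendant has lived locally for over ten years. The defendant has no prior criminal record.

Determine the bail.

Base amounts from the schedule: misdemeanor vandalism $7,000; obstruction of justice $34,200; bribery $6,500; felony evading $47,500.
Stacking rule: highest base plus 15% of each additional charge. Highest is felony evading at $47,500. Additional: $7,000 × 15% = $1,050; $34,200 × 15% = $5,130; $6,500 × 15% = $975. Combined base = $47,500 + $7,155 = $54,655.
No failures to appear in the past ten years (−25%): $54,655 × 0.75 = $40,991.25.
No prior criminal record (−20%): $40,991.25 × 0.8 = $32,793.
Continuous local residence of ten or more years (−15%): $32,793 × 0.85 = $27,874.05.
$27,874.05 is at or above the $4,500 minimum.
Rounded to the nearest dollar: $27,874.

$27,874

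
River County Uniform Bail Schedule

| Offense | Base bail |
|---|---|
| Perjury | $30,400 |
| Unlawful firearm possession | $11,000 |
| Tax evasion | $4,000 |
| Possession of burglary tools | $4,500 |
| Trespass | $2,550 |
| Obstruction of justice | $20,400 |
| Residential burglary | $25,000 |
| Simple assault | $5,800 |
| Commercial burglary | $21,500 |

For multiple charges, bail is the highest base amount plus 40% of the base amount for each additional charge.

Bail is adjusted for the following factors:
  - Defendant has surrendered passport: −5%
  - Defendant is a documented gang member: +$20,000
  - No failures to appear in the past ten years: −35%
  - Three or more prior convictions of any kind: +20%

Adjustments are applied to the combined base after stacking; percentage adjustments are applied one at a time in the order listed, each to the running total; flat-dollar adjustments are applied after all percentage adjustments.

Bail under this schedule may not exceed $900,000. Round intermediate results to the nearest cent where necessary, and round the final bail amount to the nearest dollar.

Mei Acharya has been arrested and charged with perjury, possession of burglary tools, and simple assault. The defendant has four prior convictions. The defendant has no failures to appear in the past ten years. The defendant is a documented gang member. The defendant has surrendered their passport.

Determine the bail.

$45,579

Base amounts from the schedule: perjury $30,400; possession of burglary tools $4,500; simple assault $5,800.
Stacking rule: highest base plus 40% of each additional charge. Highest is perjury at $30,400. Additional: $4,500 × 40% = $1,800; $5,800 × 40% = $2,320. Combined base = $30,400 + $4,120 = $34,520.
Defendant has surrendered passport (−5%): $34,520 × 0.95 = $32,794.
No failures to appear in the past ten years (−35%): $32,794 × 0.65 = $21,316.10.
Three or more prior convictions of any kind (+20%): $21,316.10 × 1.2 = $25,579.32.
Defendant is a documented gang member (+$20,000 flat): $25,579.32 + $20,000 = $45,579.32.
$45,579.32 is within the $900,000 maximum.
Rounded to the nearest dollar: $45,579.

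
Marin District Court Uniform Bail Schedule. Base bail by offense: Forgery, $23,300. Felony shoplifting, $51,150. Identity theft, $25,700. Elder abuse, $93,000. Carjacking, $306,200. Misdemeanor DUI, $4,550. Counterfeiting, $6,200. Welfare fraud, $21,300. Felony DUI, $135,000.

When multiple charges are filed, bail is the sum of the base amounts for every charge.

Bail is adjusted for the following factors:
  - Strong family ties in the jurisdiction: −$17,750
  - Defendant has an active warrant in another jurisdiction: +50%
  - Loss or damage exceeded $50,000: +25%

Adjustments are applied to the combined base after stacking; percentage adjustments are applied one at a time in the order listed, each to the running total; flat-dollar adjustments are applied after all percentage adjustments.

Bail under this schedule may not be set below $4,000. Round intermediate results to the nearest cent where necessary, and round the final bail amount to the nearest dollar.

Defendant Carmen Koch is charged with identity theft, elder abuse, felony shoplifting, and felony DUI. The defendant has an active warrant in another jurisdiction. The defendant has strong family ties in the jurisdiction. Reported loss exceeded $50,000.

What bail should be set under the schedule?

Base amounts from the schedule: identity theft $25,700; elder abuse $93,000; felony shoplifting $51,150; felony DUI $135,000.
Stacking rule: sum of all bases. $25,700 + $93,000 + $51,150 + $135,000 = $304,850.
Defendant has an active warrant in another jurisdiction (+50%): $304,850 × 1.5 = $457,275.
Loss or damage exceeded $50,000 (+25%): $457,275 × 1.25 = $571,593.75.
Strong family ties in the jurisdiction (−$17,750 flat): $571,593.75 − $17,750 = $553,843.75.
$553,843.75 is at or above the $4,000 minimum.
Rounded to the nearest dollar: $553,844.

$553,844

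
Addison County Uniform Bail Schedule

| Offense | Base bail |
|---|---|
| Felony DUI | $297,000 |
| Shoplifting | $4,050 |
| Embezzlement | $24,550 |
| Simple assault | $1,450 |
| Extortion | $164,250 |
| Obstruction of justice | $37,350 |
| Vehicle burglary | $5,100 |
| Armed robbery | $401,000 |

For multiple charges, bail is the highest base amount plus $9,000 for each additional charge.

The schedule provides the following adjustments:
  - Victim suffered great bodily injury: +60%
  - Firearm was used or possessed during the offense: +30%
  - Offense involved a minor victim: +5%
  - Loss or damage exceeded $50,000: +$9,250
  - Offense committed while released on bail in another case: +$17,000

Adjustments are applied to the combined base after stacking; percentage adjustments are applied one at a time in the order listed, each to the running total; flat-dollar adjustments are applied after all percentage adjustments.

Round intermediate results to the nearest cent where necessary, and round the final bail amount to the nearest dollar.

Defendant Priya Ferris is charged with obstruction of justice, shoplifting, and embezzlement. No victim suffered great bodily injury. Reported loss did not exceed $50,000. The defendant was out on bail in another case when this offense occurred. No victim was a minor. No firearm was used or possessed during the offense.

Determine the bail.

$72,350

Base amounts from the schedule: obstruction of justice $37,350; shoplifting $4,050; embezzlement $24,550.
Stacking rule: highest base plus $9,000 per additional charge. Highest is obstruction of justice at $37,350; 2 additional charges → +$18,000. Combined base = $55,350.
Offense committed while released on bail in another case (+$17,000 flat): $55,350 + $17,000 = $72,350.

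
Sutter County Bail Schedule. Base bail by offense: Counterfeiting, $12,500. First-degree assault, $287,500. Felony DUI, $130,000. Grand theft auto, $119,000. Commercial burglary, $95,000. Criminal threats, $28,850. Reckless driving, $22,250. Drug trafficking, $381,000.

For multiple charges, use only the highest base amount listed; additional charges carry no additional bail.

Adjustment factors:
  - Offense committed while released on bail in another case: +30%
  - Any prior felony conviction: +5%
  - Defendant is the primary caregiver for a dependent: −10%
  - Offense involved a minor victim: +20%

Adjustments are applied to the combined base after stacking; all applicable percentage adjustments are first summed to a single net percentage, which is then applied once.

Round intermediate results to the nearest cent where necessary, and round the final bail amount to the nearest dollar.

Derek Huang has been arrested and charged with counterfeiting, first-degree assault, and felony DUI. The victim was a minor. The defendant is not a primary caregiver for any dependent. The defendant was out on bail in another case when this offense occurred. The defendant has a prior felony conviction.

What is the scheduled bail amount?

Base amounts from the schedule: counterfeiting $12,500; first-degree assault $287,500; felony DUI $130,000.
Stacking rule: use the highest base only. Highest is first-degree assault at $287,500. Combined base = $287,500.
Net percentage adjustment: +30% +5% +20% = +55%. $287,500 × 1.55 = $445,625.

$445,625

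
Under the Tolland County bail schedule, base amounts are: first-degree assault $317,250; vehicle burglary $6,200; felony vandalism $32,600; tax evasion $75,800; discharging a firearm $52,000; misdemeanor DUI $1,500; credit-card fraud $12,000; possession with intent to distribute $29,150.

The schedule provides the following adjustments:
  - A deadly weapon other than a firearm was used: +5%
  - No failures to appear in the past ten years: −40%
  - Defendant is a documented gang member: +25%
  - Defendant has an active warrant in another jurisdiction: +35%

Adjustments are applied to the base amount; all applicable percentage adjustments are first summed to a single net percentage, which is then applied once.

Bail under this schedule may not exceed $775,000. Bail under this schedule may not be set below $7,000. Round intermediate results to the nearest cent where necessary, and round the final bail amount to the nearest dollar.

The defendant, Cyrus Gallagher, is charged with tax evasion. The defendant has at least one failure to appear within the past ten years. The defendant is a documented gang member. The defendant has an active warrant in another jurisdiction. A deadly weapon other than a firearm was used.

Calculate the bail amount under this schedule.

$125,070

Base amounts from the schedule: tax evasion $75,800.
Single charge. Combined base = $75,800.
Net percentage adjustment: +5% +25% +35% = +65%. $75,800 × 1.65 = $125,070.
$125,070 is within the $775,000 maximum.
$125,070 is at or above the $7,000 minimum.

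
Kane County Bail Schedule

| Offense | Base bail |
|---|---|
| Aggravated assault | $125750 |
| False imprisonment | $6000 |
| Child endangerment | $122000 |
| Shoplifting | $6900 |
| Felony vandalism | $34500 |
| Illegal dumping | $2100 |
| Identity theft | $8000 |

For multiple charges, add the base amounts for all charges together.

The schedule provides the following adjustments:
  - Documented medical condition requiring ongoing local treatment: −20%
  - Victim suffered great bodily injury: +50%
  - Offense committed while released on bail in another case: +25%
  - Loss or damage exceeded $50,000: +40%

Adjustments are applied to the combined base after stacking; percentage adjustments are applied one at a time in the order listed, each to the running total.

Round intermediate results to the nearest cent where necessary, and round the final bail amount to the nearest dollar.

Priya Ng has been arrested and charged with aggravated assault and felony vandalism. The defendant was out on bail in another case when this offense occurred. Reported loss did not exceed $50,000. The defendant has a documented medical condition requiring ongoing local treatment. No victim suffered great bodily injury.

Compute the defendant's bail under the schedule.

$160250

Base amounts from the schedule: aggravated assault $125750; felony vandalism $34500.
Stacking rule: sum of all bases. $125750 + $34500 = $160250.
Documented medical condition requiring ongoing local treatment (−20%): $160250 × 0.8 = $128200.
Offense committed while released on bail in another case (+25%): $128200 × 1.25 = $160250.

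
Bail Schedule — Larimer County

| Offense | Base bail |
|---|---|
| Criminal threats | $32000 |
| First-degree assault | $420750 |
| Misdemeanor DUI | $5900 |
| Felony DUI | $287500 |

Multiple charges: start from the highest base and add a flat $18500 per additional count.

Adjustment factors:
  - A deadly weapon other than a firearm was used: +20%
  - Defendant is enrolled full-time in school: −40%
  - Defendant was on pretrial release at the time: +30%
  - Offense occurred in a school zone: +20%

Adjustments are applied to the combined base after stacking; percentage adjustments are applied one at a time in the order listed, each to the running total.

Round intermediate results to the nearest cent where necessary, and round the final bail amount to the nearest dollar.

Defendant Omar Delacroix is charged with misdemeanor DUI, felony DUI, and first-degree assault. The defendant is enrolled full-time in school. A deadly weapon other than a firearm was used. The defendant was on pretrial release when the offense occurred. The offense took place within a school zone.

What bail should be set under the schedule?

Base amounts from the schedule: misdemeanor DUI $5900; felony DUI $287500; first-degree assault $420750.
Stacking rule: highest base plus $18500 per additional charge. Highest is first-degree assault at $420750; 2 additional charges → +$37000. Combined base = $457750.
A deadly weapon other than a firearm was used (+20%): $457750 × 1.2 = $549300.
Defendant is enrolled full-time in school (−40%): $549300 × 0.6 = $329580.
Defendant was on pretrial release at the time (+30%): $329580 × 1.3 = $428454.
Offense occurred in a school zone (+20%): $428454 × 1.2 = $514144.80.
Rounded to the nearest dollar: $514145.

$514145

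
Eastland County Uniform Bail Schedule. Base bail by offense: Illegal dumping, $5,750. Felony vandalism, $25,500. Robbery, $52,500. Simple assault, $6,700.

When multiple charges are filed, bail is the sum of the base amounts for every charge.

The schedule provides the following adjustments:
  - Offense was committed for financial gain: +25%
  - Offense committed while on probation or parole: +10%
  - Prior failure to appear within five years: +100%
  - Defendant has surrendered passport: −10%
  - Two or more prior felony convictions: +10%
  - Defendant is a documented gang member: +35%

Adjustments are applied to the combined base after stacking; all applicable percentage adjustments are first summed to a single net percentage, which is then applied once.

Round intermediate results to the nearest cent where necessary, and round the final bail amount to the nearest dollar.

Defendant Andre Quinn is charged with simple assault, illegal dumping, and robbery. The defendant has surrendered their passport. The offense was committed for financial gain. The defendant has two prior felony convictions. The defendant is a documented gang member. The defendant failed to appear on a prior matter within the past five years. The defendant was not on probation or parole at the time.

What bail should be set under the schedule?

Base amounts from the schedule: simple assault $6,700; illegal dumping $5,750; robbery $52,500.
Stacking rule: sum of all bases. $6,700 + $5,750 + $52,500 = $64,950.
Net percentage adjustment: +25% +100% −10% +10% +35% = +160%. $64,950 × 2.6 = $168,870.

$168,870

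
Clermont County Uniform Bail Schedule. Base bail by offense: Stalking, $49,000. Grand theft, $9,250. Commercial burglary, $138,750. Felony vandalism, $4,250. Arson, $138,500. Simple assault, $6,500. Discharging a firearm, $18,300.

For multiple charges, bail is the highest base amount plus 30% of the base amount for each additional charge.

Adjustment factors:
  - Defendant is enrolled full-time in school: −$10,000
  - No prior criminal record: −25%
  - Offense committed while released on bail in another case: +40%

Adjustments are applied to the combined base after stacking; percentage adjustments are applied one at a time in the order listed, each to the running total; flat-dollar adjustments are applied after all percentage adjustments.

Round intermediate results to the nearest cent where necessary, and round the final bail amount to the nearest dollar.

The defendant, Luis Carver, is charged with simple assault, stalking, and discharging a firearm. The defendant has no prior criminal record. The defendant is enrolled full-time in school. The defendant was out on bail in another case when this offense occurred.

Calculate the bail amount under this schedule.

Base amounts from the schedule: simple assault $6,500; stalking $49,000; discharging a firearm $18,300.
Stacking rule: highest base plus 30% of each additional charge. Highest is stalking at $49,000. Additional: $6,500 × 30% = $1,950; $18,300 × 30% = $5,490. Combined base = $49,000 + $7,440 = $56,440.
No prior criminal record (−25%): $56,440 × 0.75 = $42,330.
Offense committed while released on bail in another case (+40%): $42,330 × 1.4 = $59,262.
Defendant is enrolled full-time in school (−$10,000 flat): $59,262 − $10,000 = $49,262.

$49,262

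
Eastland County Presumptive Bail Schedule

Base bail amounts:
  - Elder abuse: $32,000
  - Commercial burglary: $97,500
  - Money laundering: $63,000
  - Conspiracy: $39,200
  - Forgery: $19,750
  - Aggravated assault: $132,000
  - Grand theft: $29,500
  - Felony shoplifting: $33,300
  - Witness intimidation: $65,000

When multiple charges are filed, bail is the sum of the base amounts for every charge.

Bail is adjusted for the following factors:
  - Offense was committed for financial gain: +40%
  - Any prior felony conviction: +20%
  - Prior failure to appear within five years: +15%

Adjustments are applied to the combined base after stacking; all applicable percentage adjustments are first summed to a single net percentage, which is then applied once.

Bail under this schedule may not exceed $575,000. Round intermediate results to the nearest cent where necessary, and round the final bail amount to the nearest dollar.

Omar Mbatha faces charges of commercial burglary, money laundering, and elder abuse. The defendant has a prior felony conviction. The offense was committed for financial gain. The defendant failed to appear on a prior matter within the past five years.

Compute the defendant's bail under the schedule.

Base amounts from the schedule: commercial burglary $97,500; money laundering $63,000; elder abuse $32,000.
Stacking rule: sum of all bases. $97,500 + $63,000 + $32,000 = $192,500.
Net percentage adjustment: +40% +20% +15% = +75%. $192,500 × 1.75 = $336,875.
$336,875 is within the $575,000 maximum.

$336,875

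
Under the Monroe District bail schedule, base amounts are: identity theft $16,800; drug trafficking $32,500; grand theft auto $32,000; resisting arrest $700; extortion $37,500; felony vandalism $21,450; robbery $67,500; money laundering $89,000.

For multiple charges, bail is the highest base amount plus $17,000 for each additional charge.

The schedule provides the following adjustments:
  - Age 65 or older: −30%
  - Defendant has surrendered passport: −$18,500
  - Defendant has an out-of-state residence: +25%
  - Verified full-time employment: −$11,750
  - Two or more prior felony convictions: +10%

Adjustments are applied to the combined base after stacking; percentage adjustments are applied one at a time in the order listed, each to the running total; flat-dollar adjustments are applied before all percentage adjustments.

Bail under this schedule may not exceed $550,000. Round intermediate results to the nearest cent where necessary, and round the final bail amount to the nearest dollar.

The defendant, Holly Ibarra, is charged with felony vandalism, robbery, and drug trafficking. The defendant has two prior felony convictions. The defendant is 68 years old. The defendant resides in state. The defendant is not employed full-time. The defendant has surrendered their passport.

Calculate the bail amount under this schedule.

Base amounts from the schedule: felony vandalism $21,450; robbery $67,500; drug trafficking $32,500.
Stacking rule: highest base plus $17,000 per additional charge. Highest is robbery at $67,500; 2 additional charges → +$34,000. Combined base = $101,500.
Defendant has surrendered passport (−$18,500 flat): $101,500 − $18,500 = $83,000.
Age 65 or older (−30%): $83,000 × 0.7 = $58,100.
Two or more prior felony convictions (+10%): $58,100 × 1.1 = $63,910.
$63,910 is within the $550,000 maximum.

$63,910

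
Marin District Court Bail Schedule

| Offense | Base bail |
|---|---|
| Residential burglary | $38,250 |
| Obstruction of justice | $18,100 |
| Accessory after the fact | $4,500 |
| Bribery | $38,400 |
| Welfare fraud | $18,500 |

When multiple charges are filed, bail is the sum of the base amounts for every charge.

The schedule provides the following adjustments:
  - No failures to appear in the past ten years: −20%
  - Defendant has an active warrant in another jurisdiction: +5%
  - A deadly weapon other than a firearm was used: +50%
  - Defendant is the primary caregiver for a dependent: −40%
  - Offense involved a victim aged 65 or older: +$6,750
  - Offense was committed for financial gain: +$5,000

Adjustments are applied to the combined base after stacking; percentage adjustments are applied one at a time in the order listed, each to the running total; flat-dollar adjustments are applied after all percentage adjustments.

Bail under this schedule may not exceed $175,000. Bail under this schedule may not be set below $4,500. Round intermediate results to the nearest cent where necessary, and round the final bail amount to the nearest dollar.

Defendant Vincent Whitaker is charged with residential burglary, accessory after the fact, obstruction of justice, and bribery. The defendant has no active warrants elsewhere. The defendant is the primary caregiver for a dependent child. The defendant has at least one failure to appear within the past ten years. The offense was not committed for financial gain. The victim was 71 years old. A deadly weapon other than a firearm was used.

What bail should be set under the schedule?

$96,075

Base amounts from the schedule: residential burglary $38,250; accessory after the fact $4,500; obstruction of justice $18,100; bribery $38,400.
Stacking rule: sum of all bases. $38,250 + $4,500 + $18,100 + $38,400 = $99,250.
A deadly weapon other than a firearm was used (+50%): $99,250 × 1.5 = $148,875.
Defendant is the primary caregiver for a dependent (−40%): $148,875 × 0.6 = $89,325.
Offense involved a victim aged 65 or older (+$6,750 flat): $89,325 + $6,750 = $96,075.
$96,075 is within the $175,000 maximum.
$96,075 is at or above the $4,500 minimum.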